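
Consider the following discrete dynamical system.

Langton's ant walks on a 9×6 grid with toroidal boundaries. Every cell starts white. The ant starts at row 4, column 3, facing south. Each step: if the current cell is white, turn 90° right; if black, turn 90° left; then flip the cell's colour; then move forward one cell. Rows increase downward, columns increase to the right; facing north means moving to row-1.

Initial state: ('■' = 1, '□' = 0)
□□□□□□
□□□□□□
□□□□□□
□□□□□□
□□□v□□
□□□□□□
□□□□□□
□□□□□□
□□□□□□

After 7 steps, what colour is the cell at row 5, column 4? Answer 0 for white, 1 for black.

gen 0: □□□□□□
□□□□□□
□□□□□□
□□□□□□
□□□v□□
□□□□□□
□□□□□□
□□□□□□
□□□□□□
gen 1: □□□□□□
□□□□□□
□□□□□□
□□□□□□
□□<■□□
□□□□□□
□□□□□□
□□□□□□
□□□□□□
gen 2: □□□□□□
□□□□□□
□□□□□□
□□^□□□
□□■■□□
□□□□□□
□□□□□□
□□□□□□
□□□□□□
gen 3: □□□□□□
□□□□□□
□□□□□□
□□■>□□
□□■■□□
□□□□□□
□□□□□□
□□□□□□
□□□□□□
gen 4: □□□□□□
□□□□□□
□□□□□□
□□■■□□
□□■v□□
□□□□□□
□□□□□□
□□□□□□
□□□□□□
gen 5: □□□□□□
□□□□□□
□□□□□□
□□■■□□
□□■□>□
□□□□□□
□□□□□□
□□□□□□
□□□□□□
gen 6: □□□□□□
□□□□□□
□□□□□□
□□■■□□
□□■□■□
□□□□v□
□□□□□□
□□□□□□
□□□□□□
gen 7: □□□□□□
□□□□□□
□□□□□□
□□■■□□
□□■□■□
□□□<■□
□□□□□□
□□□□□□
□□□□□□

1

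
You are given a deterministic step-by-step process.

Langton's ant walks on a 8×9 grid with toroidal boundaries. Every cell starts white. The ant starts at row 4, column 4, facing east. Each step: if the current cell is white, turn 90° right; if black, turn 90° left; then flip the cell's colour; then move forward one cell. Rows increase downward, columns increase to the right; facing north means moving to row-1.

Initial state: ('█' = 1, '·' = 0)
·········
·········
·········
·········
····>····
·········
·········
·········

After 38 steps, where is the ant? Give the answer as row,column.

3,1

k=0  ·········
·········
·········
·········
····>····
·········
·········
·········
k=1  ·········
·········
·········
·········
····█····
····v····
·········
·········
k=2  ·········
·········
·········
·········
····█····
···<█····
·········
·········
k=3  ·········
·········
·········
·········
···^█····
···██····
·········
·········
k=4  ·········
·········
·········
·········
···█>····
···██····
·········
·········
k=5  ·········
·········
·········
····^····
···█·····
···██····
·········
·········
k=6  ·········
·········
·········
····█>···
···█·····
···██····
·········
·········
k=7  ·········
·········
·········
····██···
···█·v···
···██····
·········
·········
k=8  ·········
·········
·········
····██···
···█<█···
···██····
·········
·········
k=9  ·········
·········
·········
····^█···
···███···
···██····
·········
·········
k=10  ·········
·········
·········
···<·█···
···███···
···██····
·········
·········
k=11  ·········
·········
···^·····
···█·█···
···███···
···██····
·········
·········
k=12  ·········
·········
···█>····
···█·█···
···███···
···██····
·········
·········
k=13  ·········
·········
···██····
···█v█···
···███···
···██····
·········
·········
k=14  ·········
·········
···██····
···<██···
···███···
···██····
·········
·········
k=15  ·········
·········
···██····
····██···
···v██···
···██····
·········
·········
k=16  ·········
·········
···██····
····██···
····>█···
···██····
·········
·········
k=17  ·········
·········
···██····
····^█···
·····█···
···██····
·········
·········
k=18  ·········
·········
···██····
···<·█···
·····█···
···██····
·········
·········
k=19  ·········
·········
···^█····
···█·█···
·····█···
···██····
·········
·········
k=20  ·········
·········
··<·█····
···█·█···
·····█···
···██····
·········
·········
k=21  ·········
··^······
··█·█····
···█·█···
·····█···
···██····
·········
·········
k=22  ·········
··█>·····
··█·█····
···█·█···
·····█···
···██····
·········
·········
k=23  ·········
··██·····
··█v█····
···█·█···
·····█···
···██····
·········
·········
k=24  ·········
··██·····
··<██····
···█·█···
·····█···
···██····
·········
·········
k=25  ·········
··██·····
···██····
··v█·█···
·····█···
···██····
·········
·········
k=26  ·········
··██·····
···██····
·<██·█···
·····█···
···██····
·········
·········
k=27  ·········
··██·····
·^·██····
·███·█···
·····█···
···██····
·········
·········
k=28  ·········
··██·····
·█>██····
·███·█···
·····█···
···██····
·········
·········
k=29  ·········
··██·····
·████····
·█v█·█···
·····█···
···██····
·········
·········
k=30  ·········
··██·····
·████····
·█·>·█···
·····█···
···██····
·········
·········
k=31  ·········
··██·····
·██^█····
·█···█···
·····█···
···██····
·········
·········
k=32  ·········
··██·····
·█<·█····
·█···█···
·····█···
···██····
·········
·········
k=33  ·········
··██·····
·█··█····
·█v··█···
·····█···
···██····
·········
·········
k=34  ·········
··██·····
·█··█····
·<█··█···
·····█···
···██····
·········
·········
k=35  ·········
··██·····
·█··█····
··█··█···
·v···█···
···██····
·········
·········
k=36  ·········
··██·····
·█··█····
··█··█···
<█···█···
···██····
·········
·········
k=37  ·········
··██·····
·█··█····
^·█··█···
██···█···
···██····
·········
·········
k=38  ·········
··██·····
·█··█····
█>█··█···
██···█···
···██····
·········
·········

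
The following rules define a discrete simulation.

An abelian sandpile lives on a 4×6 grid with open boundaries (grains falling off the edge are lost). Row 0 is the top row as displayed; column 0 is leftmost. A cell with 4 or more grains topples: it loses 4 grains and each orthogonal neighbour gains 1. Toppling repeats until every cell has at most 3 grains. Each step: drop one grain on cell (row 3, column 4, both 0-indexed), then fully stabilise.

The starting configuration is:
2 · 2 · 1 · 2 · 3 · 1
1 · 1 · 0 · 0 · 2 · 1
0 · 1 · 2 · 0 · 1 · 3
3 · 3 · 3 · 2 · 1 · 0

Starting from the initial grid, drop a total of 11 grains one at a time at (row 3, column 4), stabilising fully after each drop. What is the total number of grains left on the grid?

35

step 0: 2 · 2 · 1 · 2 · 3 · 1
1 · 1 · 0 · 0 · 2 · 1
0 · 1 · 2 · 0 · 1 · 3
3 · 3 · 3 · 2 · 1 · 0
step 1: 2 · 2 · 1 · 2 · 3 · 1
1 · 1 · 0 · 0 · 2 · 1
0 · 1 · 2 · 0 · 1 · 3
3 · 3 · 3 · 2 · 2 · 0
step 2: 2 · 2 · 1 · 2 · 3 · 1
1 · 1 · 0 · 0 · 2 · 1
0 · 1 · 2 · 0 · 1 · 3
3 · 3 · 3 · 2 · 3 · 0
step 3: 2 · 2 · 1 · 2 · 3 · 1
1 · 1 · 0 · 0 · 2 · 1
0 · 1 · 2 · 0 · 2 · 3
3 · 3 · 3 · 3 · 0 · 1
step 4: 2 · 2 · 1 · 2 · 3 · 1
1 · 1 · 0 · 0 · 2 · 1
0 · 1 · 2 · 0 · 2 · 3
3 · 3 · 3 · 3 · 1 · 1
step 5: 2 · 2 · 1 · 2 · 3 · 1
1 · 1 · 0 · 0 · 2 · 1
0 · 1 · 2 · 0 · 2 · 3
3 · 3 · 3 · 3 · 2 · 1
step 6: 2 · 2 · 1 · 2 · 3 · 1
1 · 1 · 0 · 0 · 2 · 1
0 · 1 · 2 · 0 · 2 · 3
3 · 3 · 3 · 3 · 3 · 1
step 7: 2 · 2 · 1 · 2 · 3 · 1
1 · 1 · 0 · 0 · 2 · 1
1 · 2 · 3 · 1 · 3 · 3
0 · 1 · 1 · 1 · 1 · 2
step 8: 2 · 2 · 1 · 2 · 3 · 1
1 · 1 · 0 · 0 · 2 · 1
1 · 2 · 3 · 1 · 3 · 3
0 · 1 · 1 · 1 · 2 · 2
step 9: 2 · 2 · 1 · 2 · 3 · 1
1 · 1 · 0 · 0 · 2 · 1
1 · 2 · 3 · 1 · 3 · 3
0 · 1 · 1 · 1 · 3 · 2
step 10: 2 · 2 · 1 · 2 · 3 · 1
1 · 1 · 0 · 0 · 3 · 2
1 · 2 · 3 · 2 · 1 · 1
0 · 1 · 1 · 2 · 2 · 0
step 11: 2 · 2 · 1 · 2 · 3 · 1
1 · 1 · 0 · 0 · 3 · 2
1 · 2 · 3 · 2 · 1 · 1
0 · 1 · 1 · 2 · 3 · 0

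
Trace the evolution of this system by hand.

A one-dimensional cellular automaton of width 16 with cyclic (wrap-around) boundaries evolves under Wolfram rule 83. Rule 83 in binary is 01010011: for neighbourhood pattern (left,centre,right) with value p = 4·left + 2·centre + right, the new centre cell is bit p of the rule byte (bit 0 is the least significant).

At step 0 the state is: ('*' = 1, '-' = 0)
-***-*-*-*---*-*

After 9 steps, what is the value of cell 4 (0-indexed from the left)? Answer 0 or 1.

[0] -***-*-*-*---*-*
[1] ---*------***---
[2] ***-******--****
[3] --*------***----
[4] **-******--*****
[5] -*------***-----
[6] *-******--******
[7] *------***------
[8] -******--*******
[9] ------***------*

0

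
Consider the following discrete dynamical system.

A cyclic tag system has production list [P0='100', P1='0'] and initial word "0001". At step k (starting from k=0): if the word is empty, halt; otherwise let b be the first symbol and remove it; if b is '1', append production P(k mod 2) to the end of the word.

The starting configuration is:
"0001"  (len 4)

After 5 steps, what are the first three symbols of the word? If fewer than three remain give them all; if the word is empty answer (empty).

gen 0: "0001"  (len 4)
gen 1: "001"  (len 3)
gen 2: "01"  (len 2)
gen 3: "1"  (len 1)
gen 4: "0"  (len 1)
gen 5: (halted — word empty)

(empty)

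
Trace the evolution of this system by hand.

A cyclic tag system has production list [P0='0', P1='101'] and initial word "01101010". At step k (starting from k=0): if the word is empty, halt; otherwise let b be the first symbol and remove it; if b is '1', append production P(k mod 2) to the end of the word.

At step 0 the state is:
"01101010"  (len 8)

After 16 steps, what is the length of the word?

step 0: "01101010"  (len 8)
step 1: "1101010"  (len 7)
step 2: "101010101"  (len 9)
step 3: "010101010"  (len 9)
step 4: "10101010"  (len 8)
step 5: "01010100"  (len 8)
step 6: "1010100"  (len 7)
step 7: "0101000"  (len 7)
step 8: "101000"  (len 6)
step 9: "010000"  (len 6)
step 10: "10000"  (len 5)
step 11: "00000"  (len 5)
step 12: "0000"  (len 4)
step 13: "000"  (len 3)
step 14: "00"  (len 2)
step 15: "0"  (len 1)
step 16: (halted — word empty)

0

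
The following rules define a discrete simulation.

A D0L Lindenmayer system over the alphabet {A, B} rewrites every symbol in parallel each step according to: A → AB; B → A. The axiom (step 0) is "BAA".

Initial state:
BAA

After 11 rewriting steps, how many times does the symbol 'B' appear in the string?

t=0: BAA
t=1: AABAB
t=2: ABABAABA
t=3: ABAABAABABAAB
t=4: ABAABABAABABAABAABABA
t=5: ABAABABAABAABABAABAABABAABABAABAAB
t=6: ABAABABAABAABABAABABAABAABABAABABAABAABABAABAABABAABABA
t=7: ABAABABAABAABABAABABAABAABABAABAABABAABABAABAABABAABAABABAABABAABAABABAABABAABAABABAABAAB
t=8: ABAABABAABAABABAABABAABAABABAABAABABAABABAABAABABAABABAABA…ABAABAABABAABAABABAABABAABAABABAABAABABAABABAABAABABAABABA  (len 144)
t=9: ABAABABAABAABABAABABAABAABABAABAABABAABABAABAABABAABABAABA…AABABAABABAABAABABAABABAABAABABAABAABABAABABAABAABABAABAAB  (len 233)
t=10: ABAABABAABAABABAABABAABAABABAABAABABAABABAABAABABAABABAABA…AABABAABABAABAABABAABABAABAABABAABAABABAABABAABAABABAABABA  (len 377)
t=11: ABAABABAABAABABAABABAABAABABAABAABABAABABAABAABABAABABAABA…AABABAABABAABAABABAABABAABAABABAABAABABAABABAABAABABAABAAB  (len 610)

233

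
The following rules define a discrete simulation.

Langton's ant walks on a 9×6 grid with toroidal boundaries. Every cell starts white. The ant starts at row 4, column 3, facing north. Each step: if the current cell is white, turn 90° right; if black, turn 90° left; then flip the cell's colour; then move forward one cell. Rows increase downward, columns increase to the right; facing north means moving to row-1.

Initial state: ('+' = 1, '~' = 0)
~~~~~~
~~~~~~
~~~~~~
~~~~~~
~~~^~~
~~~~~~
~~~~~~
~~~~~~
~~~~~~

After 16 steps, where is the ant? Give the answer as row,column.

0) ~~~~~~
~~~~~~
~~~~~~
~~~~~~
~~~^~~
~~~~~~
~~~~~~
~~~~~~
~~~~~~
1) ~~~~~~
~~~~~~
~~~~~~
~~~~~~
~~~+>~
~~~~~~
~~~~~~
~~~~~~
~~~~~~
2) ~~~~~~
~~~~~~
~~~~~~
~~~~~~
~~~++~
~~~~v~
~~~~~~
~~~~~~
~~~~~~
3) ~~~~~~
~~~~~~
~~~~~~
~~~~~~
~~~++~
~~~<+~
~~~~~~
~~~~~~
~~~~~~
4) ~~~~~~
~~~~~~
~~~~~~
~~~~~~
~~~^+~
~~~++~
~~~~~~
~~~~~~
~~~~~~
5) ~~~~~~
~~~~~~
~~~~~~
~~~~~~
~~<~+~
~~~++~
~~~~~~
~~~~~~
~~~~~~
6) ~~~~~~
~~~~~~
~~~~~~
~~^~~~
~~+~+~
~~~++~
~~~~~~
~~~~~~
~~~~~~
7) ~~~~~~
~~~~~~
~~~~~~
~~+>~~
~~+~+~
~~~++~
~~~~~~
~~~~~~
~~~~~~
8) ~~~~~~
~~~~~~
~~~~~~
~~++~~
~~+v+~
~~~++~
~~~~~~
~~~~~~
~~~~~~
9) ~~~~~~
~~~~~~
~~~~~~
~~++~~
~~<++~
~~~++~
~~~~~~
~~~~~~
~~~~~~
10) ~~~~~~
~~~~~~
~~~~~~
~~++~~
~~~++~
~~v++~
~~~~~~
~~~~~~
~~~~~~
11) ~~~~~~
~~~~~~
~~~~~~
~~++~~
~~~++~
~<+++~
~~~~~~
~~~~~~
~~~~~~
12) ~~~~~~
~~~~~~
~~~~~~
~~++~~
~^~++~
~++++~
~~~~~~
~~~~~~
~~~~~~
13) ~~~~~~
~~~~~~
~~~~~~
~~++~~
~+>++~
~++++~
~~~~~~
~~~~~~
~~~~~~
14) ~~~~~~
~~~~~~
~~~~~~
~~++~~
~++++~
~+v++~
~~~~~~
~~~~~~
~~~~~~
15) ~~~~~~
~~~~~~
~~~~~~
~~++~~
~++++~
~+~>+~
~~~~~~
~~~~~~
~~~~~~
16) ~~~~~~
~~~~~~
~~~~~~
~~++~~
~++^+~
~+~~+~
~~~~~~
~~~~~~
~~~~~~

4,3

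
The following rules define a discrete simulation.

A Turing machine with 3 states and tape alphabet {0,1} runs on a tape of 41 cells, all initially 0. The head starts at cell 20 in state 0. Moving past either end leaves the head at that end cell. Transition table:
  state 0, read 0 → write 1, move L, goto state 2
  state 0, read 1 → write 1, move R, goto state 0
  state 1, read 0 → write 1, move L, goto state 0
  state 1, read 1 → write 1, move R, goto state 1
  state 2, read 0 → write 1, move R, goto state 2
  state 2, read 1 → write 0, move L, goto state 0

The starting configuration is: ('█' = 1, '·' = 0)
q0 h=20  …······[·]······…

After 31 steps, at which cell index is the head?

9

step 0: q0 h=20  …······[·]······…
step 1: q2 h=19  …······[·]█·····…
step 2: q2 h=20  …·····█[█]······…
step 3: q0 h=19  …······[█]······…
step 4: q0 h=20  …·····█[·]······…
step 5: q2 h=19  …······[█]█·····…
step 6: q0 h=18  …······[·]·█····…
step 7: q2 h=17  …······[·]█·█···…
step 8: q2 h=18  …·····█[█]·█····…
step 9: q0 h=17  …······[█]··█···…
step 10: q0 h=18  …·····█[·]·█····…
step 11: q2 h=17  …······[█]█·█···…
step 12: q0 h=16  …······[·]·█·█··…
step 13: q2 h=15  …······[·]█·█·█·…
step 14: q2 h=16  …·····█[█]·█·█··…
step 15: q0 h=15  …······[█]··█·█·…
step 16: q0 h=16  …·····█[·]·█·█··…
step 17: q2 h=15  …······[█]█·█·█·…
step 18: q0 h=14  …······[·]·█·█·█…
step 19: q2 h=13  …······[·]█·█·█·…
step 20: q2 h=14  …·····█[█]·█·█·█…
step 21: q0 h=13  …······[█]··█·█·…
step 22: q0 h=14  …·····█[·]·█·█·█…
step 23: q2 h=13  …······[█]█·█·█·…
step 24: q0 h=12  …······[·]·█·█·█…
step 25: q2 h=11  …······[·]█·█·█·…
step 26: q2 h=12  …·····█[█]·█·█·█…
step 27: q0 h=11  …······[█]··█·█·…
step 28: q0 h=12  …·····█[·]·█·█·█…
step 29: q2 h=11  …······[█]█·█·█·…
step 30: q0 h=10  …······[·]·█·█·█…
step 31: q2 h= 9  …······[·]█·█·█·…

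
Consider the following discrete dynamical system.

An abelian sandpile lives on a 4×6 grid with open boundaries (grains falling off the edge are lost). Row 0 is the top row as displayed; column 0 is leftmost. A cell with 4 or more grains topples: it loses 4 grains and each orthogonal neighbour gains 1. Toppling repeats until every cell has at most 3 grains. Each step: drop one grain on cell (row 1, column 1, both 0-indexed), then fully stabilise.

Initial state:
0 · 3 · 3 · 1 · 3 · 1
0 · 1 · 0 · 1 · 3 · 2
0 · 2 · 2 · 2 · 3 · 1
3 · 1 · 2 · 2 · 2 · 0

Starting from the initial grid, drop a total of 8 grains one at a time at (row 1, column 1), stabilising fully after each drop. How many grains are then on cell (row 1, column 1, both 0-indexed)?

k=0  0 · 3 · 3 · 1 · 3 · 1
0 · 1 · 0 · 1 · 3 · 2
0 · 2 · 2 · 2 · 3 · 1
3 · 1 · 2 · 2 · 2 · 0
k=1  0 · 3 · 3 · 1 · 3 · 1
0 · 2 · 0 · 1 · 3 · 2
0 · 2 · 2 · 2 · 3 · 1
3 · 1 · 2 · 2 · 2 · 0
k=2  0 · 3 · 3 · 1 · 3 · 1
0 · 3 · 0 · 1 · 3 · 2
0 · 2 · 2 · 2 · 3 · 1
3 · 1 · 2 · 2 · 2 · 0
k=3  1 · 1 · 0 · 2 · 3 · 1
1 · 1 · 2 · 1 · 3 · 2
0 · 3 · 2 · 2 · 3 · 1
3 · 1 · 2 · 2 · 2 · 0
k=4  1 · 1 · 0 · 2 · 3 · 1
1 · 2 · 2 · 1 · 3 · 2
0 · 3 · 2 · 2 · 3 · 1
3 · 1 · 2 · 2 · 2 · 0
k=5  1 · 1 · 0 · 2 · 3 · 1
1 · 3 · 2 · 1 · 3 · 2
0 · 3 · 2 · 2 · 3 · 1
3 · 1 · 2 · 2 · 2 · 0
k=6  1 · 2 · 0 · 2 · 3 · 1
2 · 1 · 3 · 1 · 3 · 2
1 · 0 · 3 · 2 · 3 · 1
3 · 2 · 2 · 2 · 2 · 0
k=7  1 · 2 · 0 · 2 · 3 · 1
2 · 2 · 3 · 1 · 3 · 2
1 · 0 · 3 · 2 · 3 · 1
3 · 2 · 2 · 2 · 2 · 0
k=8  1 · 2 · 0 · 2 · 3 · 1
2 · 3 · 3 · 1 · 3 · 2
1 · 0 · 3 · 2 · 3 · 1
3 · 2 · 2 · 2 · 2 · 0

3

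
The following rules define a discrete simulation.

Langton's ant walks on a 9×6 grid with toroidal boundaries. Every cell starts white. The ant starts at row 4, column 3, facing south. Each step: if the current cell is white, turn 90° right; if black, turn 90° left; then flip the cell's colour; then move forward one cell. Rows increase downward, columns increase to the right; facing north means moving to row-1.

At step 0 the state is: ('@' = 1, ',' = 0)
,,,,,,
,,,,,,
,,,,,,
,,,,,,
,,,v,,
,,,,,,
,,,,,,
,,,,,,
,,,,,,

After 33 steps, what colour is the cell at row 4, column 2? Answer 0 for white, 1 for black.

step 0: ,,,,,,
,,,,,,
,,,,,,
,,,,,,
,,,v,,
,,,,,,
,,,,,,
,,,,,,
,,,,,,
step 1: ,,,,,,
,,,,,,
,,,,,,
,,,,,,
,,<@,,
,,,,,,
,,,,,,
,,,,,,
,,,,,,
step 2: ,,,,,,
,,,,,,
,,,,,,
,,^,,,
,,@@,,
,,,,,,
,,,,,,
,,,,,,
,,,,,,
step 3: ,,,,,,
,,,,,,
,,,,,,
,,@>,,
,,@@,,
,,,,,,
,,,,,,
,,,,,,
,,,,,,
step 4: ,,,,,,
,,,,,,
,,,,,,
,,@@,,
,,@v,,
,,,,,,
,,,,,,
,,,,,,
,,,,,,
step 5: ,,,,,,
,,,,,,
,,,,,,
,,@@,,
,,@,>,
,,,,,,
,,,,,,
,,,,,,
,,,,,,
step 6: ,,,,,,
,,,,,,
,,,,,,
,,@@,,
,,@,@,
,,,,v,
,,,,,,
,,,,,,
,,,,,,
step 7: ,,,,,,
,,,,,,
,,,,,,
,,@@,,
,,@,@,
,,,<@,
,,,,,,
,,,,,,
,,,,,,
step 8: ,,,,,,
,,,,,,
,,,,,,
,,@@,,
,,@^@,
,,,@@,
,,,,,,
,,,,,,
,,,,,,
step 9: ,,,,,,
,,,,,,
,,,,,,
,,@@,,
,,@@>,
,,,@@,
,,,,,,
,,,,,,
,,,,,,
step 10: ,,,,,,
,,,,,,
,,,,,,
,,@@^,
,,@@,,
,,,@@,
,,,,,,
,,,,,,
,,,,,,
step 11: ,,,,,,
,,,,,,
,,,,,,
,,@@@>
,,@@,,
,,,@@,
,,,,,,
,,,,,,
,,,,,,
step 12: ,,,,,,
,,,,,,
,,,,,,
,,@@@@
,,@@,v
,,,@@,
,,,,,,
,,,,,,
,,,,,,
step 13: ,,,,,,
,,,,,,
,,,,,,
,,@@@@
,,@@<@
,,,@@,
,,,,,,
,,,,,,
,,,,,,
step 14: ,,,,,,
,,,,,,
,,,,,,
,,@@^@
,,@@@@
,,,@@,
,,,,,,
,,,,,,
,,,,,,
step 15: ,,,,,,
,,,,,,
,,,,,,
,,@<,@
,,@@@@
,,,@@,
,,,,,,
,,,,,,
,,,,,,
step 16: ,,,,,,
,,,,,,
,,,,,,
,,@,,@
,,@v@@
,,,@@,
,,,,,,
,,,,,,
,,,,,,
step 17: ,,,,,,
,,,,,,
,,,,,,
,,@,,@
,,@,>@
,,,@@,
,,,,,,
,,,,,,
,,,,,,
step 18: ,,,,,,
,,,,,,
,,,,,,
,,@,^@
,,@,,@
,,,@@,
,,,,,,
,,,,,,
,,,,,,
step 19: ,,,,,,
,,,,,,
,,,,,,
,,@,@>
,,@,,@
,,,@@,
,,,,,,
,,,,,,
,,,,,,
step 20: ,,,,,,
,,,,,,
,,,,,^
,,@,@,
,,@,,@
,,,@@,
,,,,,,
,,,,,,
,,,,,,
step 21: ,,,,,,
,,,,,,
>,,,,@
,,@,@,
,,@,,@
,,,@@,
,,,,,,
,,,,,,
,,,,,,
step 22: ,,,,,,
,,,,,,
@,,,,@
v,@,@,
,,@,,@
,,,@@,
,,,,,,
,,,,,,
,,,,,,
step 23: ,,,,,,
,,,,,,
@,,,,@
@,@,@<
,,@,,@
,,,@@,
,,,,,,
,,,,,,
,,,,,,
step 24: ,,,,,,
,,,,,,
@,,,,^
@,@,@@
,,@,,@
,,,@@,
,,,,,,
,,,,,,
,,,,,,
step 25: ,,,,,,
,,,,,,
@,,,<,
@,@,@@
,,@,,@
,,,@@,
,,,,,,
,,,,,,
,,,,,,
step 26: ,,,,,,
,,,,^,
@,,,@,
@,@,@@
,,@,,@
,,,@@,
,,,,,,
,,,,,,
,,,,,,
step 27: ,,,,,,
,,,,@>
@,,,@,
@,@,@@
,,@,,@
,,,@@,
,,,,,,
,,,,,,
,,,,,,
step 28: ,,,,,,
,,,,@@
@,,,@v
@,@,@@
,,@,,@
,,,@@,
,,,,,,
,,,,,,
,,,,,,
step 29: ,,,,,,
,,,,@@
@,,,<@
@,@,@@
,,@,,@
,,,@@,
,,,,,,
,,,,,,
,,,,,,
step 30: ,,,,,,
,,,,@@
@,,,,@
@,@,v@
,,@,,@
,,,@@,
,,,,,,
,,,,,,
,,,,,,
step 31: ,,,,,,
,,,,@@
@,,,,@
@,@,,>
,,@,,@
,,,@@,
,,,,,,
,,,,,,
,,,,,,
step 32: ,,,,,,
,,,,@@
@,,,,^
@,@,,,
,,@,,@
,,,@@,
,,,,,,
,,,,,,
,,,,,,
step 33: ,,,,,,
,,,,@@
@,,,<,
@,@,,,
,,@,,@
,,,@@,
,,,,,,
,,,,,,
,,,,,,

1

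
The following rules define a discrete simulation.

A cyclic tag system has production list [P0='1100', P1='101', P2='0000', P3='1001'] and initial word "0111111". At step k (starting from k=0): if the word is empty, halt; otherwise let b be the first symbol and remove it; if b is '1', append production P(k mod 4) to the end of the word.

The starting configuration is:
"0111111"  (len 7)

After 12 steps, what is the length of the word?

24

t=0: "0111111"  (len 7)
t=1: "111111"  (len 6)
t=2: "11111101"  (len 8)
t=3: "11111010000"  (len 11)
t=4: "11110100001001"  (len 14)
t=5: "11101000010011100"  (len 17)
t=6: "1101000010011100101"  (len 19)
t=7: "1010000100111001010000"  (len 22)
t=8: "0100001001110010100001001"  (len 25)
t=9: "100001001110010100001001"  (len 24)
t=10: "00001001110010100001001101"  (len 26)
t=11: "0001001110010100001001101"  (len 25)
t=12: "001001110010100001001101"  (len 24)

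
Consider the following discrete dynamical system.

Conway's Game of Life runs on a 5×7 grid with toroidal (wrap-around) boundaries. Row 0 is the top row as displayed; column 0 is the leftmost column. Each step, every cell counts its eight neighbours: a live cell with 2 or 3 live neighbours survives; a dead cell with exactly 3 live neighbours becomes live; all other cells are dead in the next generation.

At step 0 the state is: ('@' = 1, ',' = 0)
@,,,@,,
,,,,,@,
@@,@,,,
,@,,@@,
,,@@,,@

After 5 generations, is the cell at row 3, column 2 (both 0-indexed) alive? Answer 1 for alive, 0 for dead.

1

step 0: @,,,@,,
,,,,,@,
@@,@,,,
,@,,@@,
,,@@,,@
step 1: ,,,@@@@
@@,,@,@
@@@,,@@
,@,,@@@
@@@@,,@
step 2: ,,,,,,,
,,,,,,,
,,@@,,,
,,,,@,,
,@,,,,,
step 3: ,,,,,,,
,,,,,,,
,,,@,,,
,,@@,,,
,,,,,,,
step 4: ,,,,,,,
,,,,,,,
,,@@,,,
,,@@,,,
,,,,,,,
step 5: ,,,,,,,
,,,,,,,
,,@@,,,
,,@@,,,
,,,,,,,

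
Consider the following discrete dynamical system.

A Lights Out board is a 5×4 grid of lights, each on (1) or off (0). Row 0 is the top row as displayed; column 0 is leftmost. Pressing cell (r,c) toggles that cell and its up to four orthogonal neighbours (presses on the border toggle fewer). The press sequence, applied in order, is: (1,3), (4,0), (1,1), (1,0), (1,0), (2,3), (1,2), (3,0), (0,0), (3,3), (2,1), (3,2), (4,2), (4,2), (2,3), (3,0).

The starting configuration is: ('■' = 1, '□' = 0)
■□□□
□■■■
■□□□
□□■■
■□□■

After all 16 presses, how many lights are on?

k=0  ■□□□
□■■■
■□□□
□□■■
■□□■
k=1  ■□□■
□■□□
■□□■
□□■■
■□□■
k=2  ■□□■
□■□□
■□□■
■□■■
□■□■
k=3  ■■□■
■□■□
■■□■
■□■■
□■□■
k=4  □■□■
□■■□
□■□■
■□■■
□■□■
k=5  ■■□■
■□■□
■■□■
■□■■
□■□■
k=6  ■■□■
■□■■
■■■□
■□■□
□■□■
k=7  ■■■■
■■□□
■■□□
■□■□
□■□■
k=8  ■■■■
■■□□
□■□□
□■■□
■■□■
k=9  □□■■
□■□□
□■□□
□■■□
■■□■
k=10  □□■■
□■□□
□■□■
□■□■
■■□□
k=11  □□■■
□□□□
■□■■
□□□■
■■□□
k=12  □□■■
□□□□
■□□■
□■■□
■■■□
k=13  □□■■
□□□□
■□□■
□■□□
■□□■
k=14  □□■■
□□□□
■□□■
□■■□
■■■□
k=15  □□■■
□□□■
■□■□
□■■■
■■■□
k=16  □□■■
□□□■
□□■□
■□■■
□■■□

9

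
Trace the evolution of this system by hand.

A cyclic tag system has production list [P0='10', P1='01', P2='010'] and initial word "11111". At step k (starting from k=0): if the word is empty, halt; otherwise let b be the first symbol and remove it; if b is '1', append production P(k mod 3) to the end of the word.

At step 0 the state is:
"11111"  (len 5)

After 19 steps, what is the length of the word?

12

step 0: "11111"  (len 5)
step 1: "111110"  (len 6)
step 2: "1111001"  (len 7)
step 3: "111001010"  (len 9)
step 4: "1100101010"  (len 10)
step 5: "10010101001"  (len 11)
step 6: "0010101001010"  (len 13)
step 7: "010101001010"  (len 12)
step 8: "10101001010"  (len 11)
step 9: "0101001010010"  (len 13)
step 10: "101001010010"  (len 12)
step 11: "0100101001001"  (len 13)
step 12: "100101001001"  (len 12)
step 13: "0010100100110"  (len 13)
step 14: "010100100110"  (len 12)
step 15: "10100100110"  (len 11)
step 16: "010010011010"  (len 12)
step 17: "10010011010"  (len 11)
step 18: "0010011010010"  (len 13)
step 19: "010011010010"  (len 12)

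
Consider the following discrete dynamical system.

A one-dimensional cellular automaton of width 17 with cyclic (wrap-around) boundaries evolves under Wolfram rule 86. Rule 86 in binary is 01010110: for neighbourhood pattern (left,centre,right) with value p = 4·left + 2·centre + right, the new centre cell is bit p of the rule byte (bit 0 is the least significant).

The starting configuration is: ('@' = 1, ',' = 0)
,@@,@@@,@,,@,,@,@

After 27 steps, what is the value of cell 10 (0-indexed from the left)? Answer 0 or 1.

0

k=0  ,@@,@@@,@,,@,,@,@
k=1  ,,@,,,@,@@@@@@@,@
k=2  @@@@,@@,,,,,,,@,@
k=3  ,,,@,,@@,,,,,@@,,
k=4  ,,@@@@,@@,,,@,@@,
k=5  ,@,,,@,,@@,@@,,@@
k=6  ,@@,@@@@,@,,@@@,@
k=7  ,,@,,,,@,@@@,,@,@
k=8  @@@@,,@@,,,@@@@,@
k=9  ,,,@@@,@@,@,,,@,,
k=10  ,,@,,@,,@,@@,@@@,
k=11  ,@@@@@@@@,,@,,,@@
k=12  ,,,,,,,,@@@@@,@,@
k=13  @,,,,,,@,,,,@,@,@
k=14  @@,,,,@@@,,@@,@,,
k=15  ,@@,,@,,@@@,@,@@@
k=16  ,,@@@@@@,,@,@,,,@
k=17  @@,,,,,@@@@,@@,@@
k=18  ,@@,,,@,,,@,,@,,,
k=19  @,@@,@@@,@@@@@@,,
k=20  @,,@,,,@,,,,,,@@@
k=21  @@@@@,@@@,,,,@,,,
k=22  ,,,,@,,,@@,,@@@,@
k=23  @,,@@@,@,@@@,,@,@
k=24  @@@,,@,@,,,@@@@,,
k=25  ,,@@@@,@@,@,,,@@@
k=26  @@,,,@,,@,@@,@,,@
k=27  ,@@,@@@@@,,@,@@@,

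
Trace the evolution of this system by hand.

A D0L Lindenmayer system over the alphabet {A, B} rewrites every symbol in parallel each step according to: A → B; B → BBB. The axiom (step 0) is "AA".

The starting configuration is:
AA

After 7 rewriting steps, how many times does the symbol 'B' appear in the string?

1458

t=0: AA
t=1: BB
t=2: BBBBBB
t=3: BBBBBBBBBBBBBBBBBB
t=4: BBBBBBBBBBBBBBBBBBBBBBBBBBBBBBBBBBBBBBBBBBBBBBBBBBBBBB
t=5: BBBBBBBBBBBBBBBBBBBBBBBBBBBBBBBBBBBBBBBBBBBBBBBBBBBBBBBBBB…BBBBBBBBBBBBBBBBBBBBBBBBBBBBBBBBBBBBBBBBBBBBBBBBBBBBBBBBBB  (len 162)
t=6: BBBBBBBBBBBBBBBBBBBBBBBBBBBBBBBBBBBBBBBBBBBBBBBBBBBBBBBBBB…BBBBBBBBBBBBBBBBBBBBBBBBBBBBBBBBBBBBBBBBBBBBBBBBBBBBBBBBBB  (len 486)
t=7: BBBBBBBBBBBBBBBBBBBBBBBBBBBBBBBBBBBBBBBBBBBBBBBBBBBBBBBBBB…BBBBBBBBBBBBBBBBBBBBBBBBBBBBBBBBBBBBBBBBBBBBBBBBBBBBBBBBBB  (len 1458)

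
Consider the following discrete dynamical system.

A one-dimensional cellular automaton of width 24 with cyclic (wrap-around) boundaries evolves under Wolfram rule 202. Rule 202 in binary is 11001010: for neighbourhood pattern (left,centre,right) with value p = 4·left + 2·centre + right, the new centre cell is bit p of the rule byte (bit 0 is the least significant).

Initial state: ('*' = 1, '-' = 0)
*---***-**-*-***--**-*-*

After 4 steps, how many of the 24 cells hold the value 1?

0) *---***-**-*-***--**-*-*
1) *--****-**---***-***---*
2) *-*****-**--****-***--**
3) *-*****-**-*****-***-***
4) *-*****-**-*****-***-***

19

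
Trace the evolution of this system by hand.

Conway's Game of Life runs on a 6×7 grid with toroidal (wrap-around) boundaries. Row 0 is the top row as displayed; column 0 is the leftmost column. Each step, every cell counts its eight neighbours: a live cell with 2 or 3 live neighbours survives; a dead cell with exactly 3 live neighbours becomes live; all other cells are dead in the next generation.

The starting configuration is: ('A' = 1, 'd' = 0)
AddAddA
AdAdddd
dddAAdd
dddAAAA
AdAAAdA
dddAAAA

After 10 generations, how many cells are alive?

gen 0: AddAddA
AdAdddd
dddAAdd
dddAAAA
AdAAAdA
dddAAAA
gen 1: AAAAddd
AAAdAdA
ddAdddA
AdddddA
AdAdddd
dAddddd
gen 2: dddAddA
dddddAA
ddAAddd
AdddddA
AdddddA
dddAddd
gen 3: ddddAAA
ddAAAAA
AddddAd
AAddddA
AdddddA
AdddddA
gen 4: ddddddd
AddAddd
ddAAddd
dAdddAd
dddddAd
ddddddd
gen 5: ddddddd
ddAAddd
dAAAAdd
ddAdAdd
ddddddd
ddddddd
gen 6: ddddddd
dAddAdd
dAddAdd
dAAdAdd
ddddddd
ddddddd
gen 7: ddddddd
ddddddd
AAddAAd
dAAAddd
ddddddd
ddddddd
gen 8: ddddddd
ddddddd
AAdAAdd
AAAAAdd
ddAdddd
ddddddd
gen 9: ddddddd
ddddddd
AdddAdd
AdddAdd
ddAdddd
ddddddd
gen 10: ddddddd
ddddddd
ddddddd
dAdAddd
ddddddd
ddddddd

2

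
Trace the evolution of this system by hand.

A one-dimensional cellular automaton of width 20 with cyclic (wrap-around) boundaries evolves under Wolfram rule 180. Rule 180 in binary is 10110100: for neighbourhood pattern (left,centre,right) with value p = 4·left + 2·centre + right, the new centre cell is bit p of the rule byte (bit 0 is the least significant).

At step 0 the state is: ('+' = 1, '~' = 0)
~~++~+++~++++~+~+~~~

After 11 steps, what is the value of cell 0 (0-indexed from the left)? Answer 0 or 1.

1

t=0: ~~++~+++~++++~+~+~~~
t=1: ~~~~+~+~+~++~+++++~~
t=2: ~~~~++++++~~+~+++~+~
t=3: ~~~~~++++~+~++~+~+++
t=4: +~~~~~++~+++~~+++~+~
t=5: ++~~~~~~+~+~+~~+~+++
t=6: +~+~~~~~++++++~++~++
t=7: ~+++~~~~~++++~+~~+~+
t=8: +~+~+~~~~~++~+++~+++
t=9: ~+++++~~~~~~+~+~+~++
t=10: +~+++~+~~~~~++++++~~
t=11: ++~+~+++~~~~~++++~+~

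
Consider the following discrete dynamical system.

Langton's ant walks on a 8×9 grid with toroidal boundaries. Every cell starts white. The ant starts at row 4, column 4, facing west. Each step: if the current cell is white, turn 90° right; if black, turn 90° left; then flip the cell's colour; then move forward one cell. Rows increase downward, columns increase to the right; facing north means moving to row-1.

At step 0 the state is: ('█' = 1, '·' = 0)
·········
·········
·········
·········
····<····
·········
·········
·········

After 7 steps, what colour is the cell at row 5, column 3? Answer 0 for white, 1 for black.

step 0: ·········
·········
·········
·········
····<····
·········
·········
·········
step 1: ·········
·········
·········
····^····
····█····
·········
·········
·········
step 2: ·········
·········
·········
····█>···
····█····
·········
·········
·········
step 3: ·········
·········
·········
····██···
····█v···
·········
·········
·········
step 4: ·········
·········
·········
····██···
····<█···
·········
·········
·········
step 5: ·········
·········
·········
····██···
·····█···
····v····
·········
·········
step 6: ·········
·········
·········
····██···
·····█···
···<█····
·········
·········
step 7: ·········
·········
·········
····██···
···^·█···
···██····
·········
·········

1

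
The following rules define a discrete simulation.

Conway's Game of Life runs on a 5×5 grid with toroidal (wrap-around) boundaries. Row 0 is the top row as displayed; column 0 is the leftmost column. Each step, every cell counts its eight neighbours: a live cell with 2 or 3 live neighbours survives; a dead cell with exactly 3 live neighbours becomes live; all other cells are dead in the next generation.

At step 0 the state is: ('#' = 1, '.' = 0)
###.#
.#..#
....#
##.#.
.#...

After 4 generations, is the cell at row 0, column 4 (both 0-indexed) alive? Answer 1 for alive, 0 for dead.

1

k=0  ###.#
.#..#
....#
##.#.
.#...
k=1  ..###
.##.#
.####
###.#
...#.
k=2  ##..#
.....
.....
.....
.....
k=3  #....
#....
.....
.....
#....
k=4  ##..#
.....
.....
.....
.....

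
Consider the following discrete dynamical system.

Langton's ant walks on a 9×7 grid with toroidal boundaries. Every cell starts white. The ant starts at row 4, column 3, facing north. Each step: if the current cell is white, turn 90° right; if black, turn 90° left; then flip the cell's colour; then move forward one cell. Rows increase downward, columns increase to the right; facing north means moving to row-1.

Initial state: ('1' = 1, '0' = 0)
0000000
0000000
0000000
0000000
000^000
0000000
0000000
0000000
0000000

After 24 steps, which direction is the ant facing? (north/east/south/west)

step 0: 0000000
0000000
0000000
0000000
000^000
0000000
0000000
0000000
0000000
step 1: 0000000
0000000
0000000
0000000
0001>00
0000000
0000000
0000000
0000000
step 2: 0000000
0000000
0000000
0000000
0001100
0000v00
0000000
0000000
0000000
step 3: 0000000
0000000
0000000
0000000
0001100
000<100
0000000
0000000
0000000
step 4: 0000000
0000000
0000000
0000000
000^100
0001100
0000000
0000000
0000000
step 5: 0000000
0000000
0000000
0000000
00<0100
0001100
0000000
0000000
0000000
step 6: 0000000
0000000
0000000
00^0000
0010100
0001100
0000000
0000000
0000000
step 7: 0000000
0000000
0000000
001>000
0010100
0001100
0000000
0000000
0000000
step 8: 0000000
0000000
0000000
0011000
001v100
0001100
0000000
0000000
0000000
step 9: 0000000
0000000
0000000
0011000
00<1100
0001100
0000000
0000000
0000000
step 10: 0000000
0000000
0000000
0011000
0001100
00v1100
0000000
0000000
0000000
step 11: 0000000
0000000
0000000
0011000
0001100
0<11100
0000000
0000000
0000000
step 12: 0000000
0000000
0000000
0011000
0^01100
0111100
0000000
0000000
0000000
step 13: 0000000
0000000
0000000
0011000
01>1100
0111100
0000000
0000000
0000000
step 14: 0000000
0000000
0000000
0011000
0111100
01v1100
0000000
0000000
0000000
step 15: 0000000
0000000
0000000
0011000
0111100
010>100
0000000
0000000
0000000
step 16: 0000000
0000000
0000000
0011000
011^100
0100100
0000000
0000000
0000000
step 17: 0000000
0000000
0000000
0011000
01<0100
0100100
0000000
0000000
0000000
step 18: 0000000
0000000
0000000
0011000
0100100
01v0100
0000000
0000000
0000000
step 19: 0000000
0000000
0000000
0011000
0100100
0<10100
0000000
0000000
0000000
step 20: 0000000
0000000
0000000
0011000
0100100
0010100
0v00000
0000000
0000000
step 21: 0000000
0000000
0000000
0011000
0100100
0010100
<100000
0000000
0000000
step 22: 0000000
0000000
0000000
0011000
0100100
^010100
1100000
0000000
0000000
step 23: 0000000
0000000
0000000
0011000
0100100
1>10100
1100000
0000000
0000000
step 24: 0000000
0000000
0000000
0011000
0100100
1110100
1v00000
0000000
0000000

south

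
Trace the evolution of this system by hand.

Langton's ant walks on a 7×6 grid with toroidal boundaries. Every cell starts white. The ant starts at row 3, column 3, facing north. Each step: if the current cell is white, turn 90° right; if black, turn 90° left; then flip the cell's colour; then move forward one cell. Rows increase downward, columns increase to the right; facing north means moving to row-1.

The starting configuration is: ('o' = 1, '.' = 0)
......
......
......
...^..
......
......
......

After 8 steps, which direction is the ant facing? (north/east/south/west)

south

[0] ......
......
......
...^..
......
......
......
[1] ......
......
......
...o>.
......
......
......
[2] ......
......
......
...oo.
....v.
......
......
[3] ......
......
......
...oo.
...<o.
......
......
[4] ......
......
......
...^o.
...oo.
......
......
[5] ......
......
......
..<.o.
...oo.
......
......
[6] ......
......
..^...
..o.o.
...oo.
......
......
[7] ......
......
..o>..
..o.o.
...oo.
......
......
[8] ......
......
..oo..
..ovo.
...oo.
......
......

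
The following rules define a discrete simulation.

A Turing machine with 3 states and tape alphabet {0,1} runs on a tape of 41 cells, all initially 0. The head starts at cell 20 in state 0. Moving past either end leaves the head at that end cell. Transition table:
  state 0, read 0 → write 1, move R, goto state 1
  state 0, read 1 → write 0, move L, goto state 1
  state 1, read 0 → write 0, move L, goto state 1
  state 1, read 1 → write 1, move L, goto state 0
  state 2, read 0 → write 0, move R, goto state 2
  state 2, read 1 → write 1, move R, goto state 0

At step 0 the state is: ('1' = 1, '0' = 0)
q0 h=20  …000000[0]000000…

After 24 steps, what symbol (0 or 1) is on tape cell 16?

gen 0: q0 h=20  …000000[0]000000…
gen 1: q1 h=21  …000001[0]000000…
gen 2: q1 h=20  …000000[1]000000…
gen 3: q0 h=19  …000000[0]100000…
gen 4: q1 h=20  …000001[1]000000…
gen 5: q0 h=19  …000000[1]100000…
gen 6: q1 h=18  …000000[0]010000…
gen 7: q1 h=17  …000000[0]001000…
gen 8: q1 h=16  …000000[0]000100…
gen 9: q1 h=15  …000000[0]000010…
gen 10: q1 h=14  …000000[0]000001…
gen 11: q1 h=13  …000000[0]000000…
gen 12: q1 h=12  …000000[0]000000…
gen 13: q1 h=11  …000000[0]000000…
gen 14: q1 h=10  …000000[0]000000…
gen 15: q1 h= 9  …000000[0]000000…
gen 16: q1 h= 8  …000000[0]000000…
gen 17: q1 h= 7  …000000[0]000000…
gen 18: q1 h= 6  |000000[0]000000…
gen 19: q1 h= 5  |00000[0]000000…
gen 20: q1 h= 4  |0000[0]000000…
gen 21: q1 h= 3  |000[0]000000…
gen 22: q1 h= 2  |00[0]000000…
gen 23: q1 h= 1  |0[0]000000…
gen 24: q1 h= 0  |[0]000000…

0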